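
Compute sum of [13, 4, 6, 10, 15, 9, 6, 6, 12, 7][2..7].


Prefix sums: [0, 13, 17, 23, 33, 48, 57, 63, 69, 81, 88]
Sum[2..7] = prefix[8] - prefix[2] = 69 - 17 = 52


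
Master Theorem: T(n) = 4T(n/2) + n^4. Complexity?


a=4, b=2, c=4. log_2(4)=2 < c=4. Case 3: O(n^c) = O(n^4)
Complexity: O(n^4)


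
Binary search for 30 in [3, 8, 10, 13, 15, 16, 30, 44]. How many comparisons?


Search for 30:
[0,7] mid=3 arr[3]=13
[4,7] mid=5 arr[5]=16
[6,7] mid=6 arr[6]=30
Total: 3 comparisons


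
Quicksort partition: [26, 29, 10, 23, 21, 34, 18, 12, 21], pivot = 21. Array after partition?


Elements <= 21 go left of pivot.
Result: [10, 21, 18, 12, 21, 34, 26, 23, 29], pivot at index 4


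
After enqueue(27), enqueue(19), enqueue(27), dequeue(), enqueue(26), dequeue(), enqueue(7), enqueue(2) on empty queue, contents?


enqueue(27) -> [27]
enqueue(19) -> [27, 19]
enqueue(27) -> [27, 19, 27]
dequeue() returns 27 -> [19, 27]
enqueue(26) -> [19, 27, 26]
dequeue() returns 19 -> [27, 26]
enqueue(7) -> [27, 26, 7]
enqueue(2) -> [27, 26, 7, 2]
Final queue (front to back): [27, 26, 7, 2]


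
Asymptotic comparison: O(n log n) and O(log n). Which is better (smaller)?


logarithmic grows slower than linearithmic
O(log n) is asymptotically smaller; O(n log n) grows faster


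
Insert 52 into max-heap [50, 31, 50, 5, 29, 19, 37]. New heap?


Append 52: [50, 31, 50, 5, 29, 19, 37, 52]
Bubble up: swap idx 7(52) with idx 3(5); swap idx 3(52) with idx 1(31); swap idx 1(52) with idx 0(50)
Result: [52, 50, 50, 31, 29, 19, 37, 5]


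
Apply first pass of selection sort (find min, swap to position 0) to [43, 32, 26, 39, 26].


After one pass: [26, 32, 43, 39, 26]


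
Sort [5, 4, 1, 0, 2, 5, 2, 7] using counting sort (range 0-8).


Count array: [1, 1, 2, 0, 1, 2, 0, 1, 0]
Reconstruct: [0, 1, 2, 2, 4, 5, 5, 7]


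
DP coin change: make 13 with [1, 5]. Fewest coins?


dp[0]=0; dp[i]=1+min(dp[i-c] for c in coins)
...dp[8]=4, dp[9]=5, dp[10]=2, dp[11]=3, dp[12]=4, dp[13]=5
Minimum coins for 13 = 5


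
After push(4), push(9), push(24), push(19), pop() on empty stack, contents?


push(4) -> [4]
push(9) -> [4, 9]
push(24) -> [4, 9, 24]
push(19) -> [4, 9, 24, 19]
pop() returns 19 -> [4, 9, 24]
Final stack (bottom to top): [4, 9, 24]


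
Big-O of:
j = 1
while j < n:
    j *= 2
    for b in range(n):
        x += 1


Per nesting level: O(log n) * O(n) = O(n log n)
Complexity: O(n log n)


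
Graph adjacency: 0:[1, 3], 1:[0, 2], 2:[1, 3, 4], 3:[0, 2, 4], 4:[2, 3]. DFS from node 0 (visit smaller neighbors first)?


DFS stack-based: start with [0]
Visit order: [0, 1, 2, 3, 4]


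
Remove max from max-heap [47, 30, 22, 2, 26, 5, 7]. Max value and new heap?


Max = 47
Replace root with last, heapify down
Resulting heap: [30, 26, 22, 2, 7, 5]


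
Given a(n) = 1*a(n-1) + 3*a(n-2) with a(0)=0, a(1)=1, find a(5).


Build bottom-up:
...a(3)=4, a(4)=7, a(5)=1*7+3*4=19


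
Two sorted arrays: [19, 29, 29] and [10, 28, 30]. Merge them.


Compare heads, take smaller each step.
Merged: [10, 19, 28, 29, 29, 30]


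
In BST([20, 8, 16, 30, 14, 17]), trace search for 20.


BST root = 20
Search for 20: compare at each node
Path: [20]


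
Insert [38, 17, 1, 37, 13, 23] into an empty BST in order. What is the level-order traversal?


Root = 38; build tree by BST insertion.
Level-Order traversal: [38, 17, 1, 37, 13, 23]


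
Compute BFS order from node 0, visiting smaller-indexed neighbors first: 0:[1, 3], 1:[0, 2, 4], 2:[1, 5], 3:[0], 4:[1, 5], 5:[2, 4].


BFS queue: start with [0]
Visit order: [0, 1, 3, 2, 4, 5]


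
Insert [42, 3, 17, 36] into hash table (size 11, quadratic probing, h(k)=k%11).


Insertions: 42->slot 9; 3->slot 3; 17->slot 6; 36->slot 4
Table: [None, None, None, 3, 36, None, 17, None, None, 42, None]


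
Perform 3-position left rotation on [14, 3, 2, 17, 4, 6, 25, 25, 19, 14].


Left rotate by 3: [17, 4, 6, 25, 25, 19, 14, 14, 3, 2]


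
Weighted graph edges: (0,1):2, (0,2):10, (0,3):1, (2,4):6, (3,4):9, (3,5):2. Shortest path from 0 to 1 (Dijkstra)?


Dijkstra from 0:
Distances: {0: 0, 1: 2, 2: 10, 3: 1, 4: 10, 5: 3}
Shortest distance to 1 = 2, path = [0, 1]


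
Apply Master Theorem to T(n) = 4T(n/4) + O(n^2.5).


a=4, b=4, c=2.5. log_4(4)=1 < c=2.5. Case 3: O(n^c) = O(n^2.500)
Complexity: O(n^2.500)


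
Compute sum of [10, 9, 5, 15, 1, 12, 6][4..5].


Prefix sums: [0, 10, 19, 24, 39, 40, 52, 58]
Sum[4..5] = prefix[6] - prefix[4] = 52 - 39 = 13


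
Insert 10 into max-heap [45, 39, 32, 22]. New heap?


Append 10: [45, 39, 32, 22, 10]
Bubble up: no swaps needed
Result: [45, 39, 32, 22, 10]


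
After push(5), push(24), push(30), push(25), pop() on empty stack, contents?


push(5) -> [5]
push(24) -> [5, 24]
push(30) -> [5, 24, 30]
push(25) -> [5, 24, 30, 25]
pop() returns 25 -> [5, 24, 30]
Final stack (bottom to top): [5, 24, 30]


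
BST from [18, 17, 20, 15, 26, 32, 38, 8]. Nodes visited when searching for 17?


BST root = 18
Search for 17: compare at each node
Path: [18, 17]


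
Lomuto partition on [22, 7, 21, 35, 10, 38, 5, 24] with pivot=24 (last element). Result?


Elements <= 24 go left of pivot.
Result: [22, 7, 21, 10, 5, 24, 35, 38], pivot at index 5


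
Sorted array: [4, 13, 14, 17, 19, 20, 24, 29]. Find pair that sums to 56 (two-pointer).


Two pointers: lo=0, hi=7
No pair sums to 56


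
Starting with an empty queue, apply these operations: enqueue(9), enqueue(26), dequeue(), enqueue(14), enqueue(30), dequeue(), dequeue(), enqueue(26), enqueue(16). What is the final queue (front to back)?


enqueue(9) -> [9]
enqueue(26) -> [9, 26]
dequeue() returns 9 -> [26]
enqueue(14) -> [26, 14]
enqueue(30) -> [26, 14, 30]
dequeue() returns 26 -> [14, 30]
dequeue() returns 14 -> [30]
enqueue(26) -> [30, 26]
enqueue(16) -> [30, 26, 16]
Final queue (front to back): [30, 26, 16]


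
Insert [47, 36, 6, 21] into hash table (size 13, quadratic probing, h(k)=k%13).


Insertions: 47->slot 8; 36->slot 10; 6->slot 6; 21->slot 9
Table: [None, None, None, None, None, None, 6, None, 47, 21, 36, None, None]


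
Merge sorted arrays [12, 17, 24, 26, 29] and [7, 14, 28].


Compare heads, take smaller each step.
Merged: [7, 12, 14, 17, 24, 26, 28, 29]


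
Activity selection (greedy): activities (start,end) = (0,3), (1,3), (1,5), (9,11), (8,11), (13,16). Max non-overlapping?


Greedy: pick earliest-ending, then skip overlaps.
Selected (3 activities): [(0, 3), (9, 11), (13, 16)]


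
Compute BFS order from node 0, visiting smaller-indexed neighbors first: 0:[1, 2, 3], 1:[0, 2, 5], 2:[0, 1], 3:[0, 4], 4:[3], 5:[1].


BFS queue: start with [0]
Visit order: [0, 1, 2, 3, 5, 4]


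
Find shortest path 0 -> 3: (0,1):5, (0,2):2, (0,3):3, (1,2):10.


Dijkstra from 0:
Distances: {0: 0, 1: 5, 2: 2, 3: 3}
Shortest distance to 3 = 3, path = [0, 3]


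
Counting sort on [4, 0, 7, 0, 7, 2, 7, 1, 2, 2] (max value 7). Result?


Count array: [2, 1, 3, 0, 1, 0, 0, 3]
Reconstruct: [0, 0, 1, 2, 2, 2, 4, 7, 7, 7]


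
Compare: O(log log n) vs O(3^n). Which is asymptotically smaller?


double-logarithmic grows slower than exponential (base 3)
O(log log n) is asymptotically smaller; O(3^n) grows faster


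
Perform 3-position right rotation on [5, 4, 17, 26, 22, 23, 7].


Right rotate by 3: [22, 23, 7, 5, 4, 17, 26]


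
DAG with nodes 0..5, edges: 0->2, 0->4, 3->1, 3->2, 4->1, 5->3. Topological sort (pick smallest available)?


Kahn's algorithm, process smallest node first
Order: [0, 4, 5, 3, 1, 2]


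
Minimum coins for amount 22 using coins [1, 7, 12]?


dp[0]=0; dp[i]=1+min(dp[i-c] for c in coins)
...dp[17]=5, dp[18]=6, dp[19]=2, dp[20]=3, dp[21]=3, dp[22]=4
Minimum coins for 22 = 4


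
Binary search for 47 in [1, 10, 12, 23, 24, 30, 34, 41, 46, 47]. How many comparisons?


Search for 47:
[0,9] mid=4 arr[4]=24
[5,9] mid=7 arr[7]=41
[8,9] mid=8 arr[8]=46
[9,9] mid=9 arr[9]=47
Total: 4 comparisons


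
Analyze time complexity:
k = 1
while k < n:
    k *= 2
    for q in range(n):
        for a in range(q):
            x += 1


Per nesting level: O(log n) * O(n) * O(n) [triangular over q] = O(n^2 log n)
Complexity: O(n^2 log n)


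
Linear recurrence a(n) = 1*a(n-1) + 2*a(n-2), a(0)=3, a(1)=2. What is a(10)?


Build bottom-up:
...a(8)=428, a(9)=852, a(10)=1*852+2*428=1708


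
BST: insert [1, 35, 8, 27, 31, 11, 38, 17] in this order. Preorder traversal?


Root = 1; build tree by BST insertion.
Preorder traversal: [1, 35, 8, 27, 11, 17, 31, 38]


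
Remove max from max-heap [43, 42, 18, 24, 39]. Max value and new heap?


Max = 43
Replace root with last, heapify down
Resulting heap: [42, 39, 18, 24]


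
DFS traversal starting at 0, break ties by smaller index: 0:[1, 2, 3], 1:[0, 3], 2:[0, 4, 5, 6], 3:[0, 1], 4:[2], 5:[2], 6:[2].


DFS stack-based: start with [0]
Visit order: [0, 1, 3, 2, 4, 5, 6]


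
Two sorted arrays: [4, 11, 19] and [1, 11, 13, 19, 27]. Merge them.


Compare heads, take smaller each step.
Merged: [1, 4, 11, 11, 13, 19, 19, 27]


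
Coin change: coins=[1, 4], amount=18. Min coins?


dp[0]=0; dp[i]=1+min(dp[i-c] for c in coins)
...dp[13]=4, dp[14]=5, dp[15]=6, dp[16]=4, dp[17]=5, dp[18]=6
Minimum coins for 18 = 6


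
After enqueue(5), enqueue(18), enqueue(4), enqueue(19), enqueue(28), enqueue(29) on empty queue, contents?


enqueue(5) -> [5]
enqueue(18) -> [5, 18]
enqueue(4) -> [5, 18, 4]
enqueue(19) -> [5, 18, 4, 19]
enqueue(28) -> [5, 18, 4, 19, 28]
enqueue(29) -> [5, 18, 4, 19, 28, 29]
Final queue (front to back): [5, 18, 4, 19, 28, 29]


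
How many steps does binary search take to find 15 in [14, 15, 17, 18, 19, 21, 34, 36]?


Search for 15:
[0,7] mid=3 arr[3]=18
[0,2] mid=1 arr[1]=15
Total: 2 comparisons


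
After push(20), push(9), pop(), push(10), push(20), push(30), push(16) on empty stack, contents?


push(20) -> [20]
push(9) -> [20, 9]
pop() returns 9 -> [20]
push(10) -> [20, 10]
push(20) -> [20, 10, 20]
push(30) -> [20, 10, 20, 30]
push(16) -> [20, 10, 20, 30, 16]
Final stack (bottom to top): [20, 10, 20, 30, 16]


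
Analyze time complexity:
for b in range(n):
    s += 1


Per nesting level: O(n) = O(n)
Complexity: O(n)


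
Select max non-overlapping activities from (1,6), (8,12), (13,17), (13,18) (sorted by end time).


Greedy: pick earliest-ending, then skip overlaps.
Selected (3 activities): [(1, 6), (8, 12), (13, 17)]


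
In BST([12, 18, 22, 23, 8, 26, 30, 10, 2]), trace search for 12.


BST root = 12
Search for 12: compare at each node
Path: [12]


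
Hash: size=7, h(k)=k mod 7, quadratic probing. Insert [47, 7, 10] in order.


Insertions: 47->slot 5; 7->slot 0; 10->slot 3
Table: [7, None, None, 10, None, 47, None]


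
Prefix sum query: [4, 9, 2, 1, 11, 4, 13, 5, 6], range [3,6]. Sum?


Prefix sums: [0, 4, 13, 15, 16, 27, 31, 44, 49, 55]
Sum[3..6] = prefix[7] - prefix[3] = 44 - 15 = 29


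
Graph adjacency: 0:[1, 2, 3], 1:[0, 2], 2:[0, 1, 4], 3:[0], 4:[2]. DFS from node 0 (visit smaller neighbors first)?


DFS stack-based: start with [0]
Visit order: [0, 1, 2, 4, 3]


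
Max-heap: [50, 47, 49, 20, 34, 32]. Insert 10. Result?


Append 10: [50, 47, 49, 20, 34, 32, 10]
Bubble up: no swaps needed
Result: [50, 47, 49, 20, 34, 32, 10]


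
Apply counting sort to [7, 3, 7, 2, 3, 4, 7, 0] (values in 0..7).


Count array: [1, 0, 1, 2, 1, 0, 0, 3]
Reconstruct: [0, 2, 3, 3, 4, 7, 7, 7]


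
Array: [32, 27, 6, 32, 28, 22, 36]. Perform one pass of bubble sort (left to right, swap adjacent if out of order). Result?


After one pass: [27, 6, 32, 28, 22, 32, 36]


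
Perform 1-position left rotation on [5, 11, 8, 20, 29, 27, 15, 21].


Left rotate by 1: [11, 8, 20, 29, 27, 15, 21, 5]


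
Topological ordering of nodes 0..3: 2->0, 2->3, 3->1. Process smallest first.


Kahn's algorithm, process smallest node first
Order: [2, 0, 3, 1]


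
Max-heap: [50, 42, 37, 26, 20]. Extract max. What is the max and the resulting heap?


Max = 50
Replace root with last, heapify down
Resulting heap: [42, 26, 37, 20]


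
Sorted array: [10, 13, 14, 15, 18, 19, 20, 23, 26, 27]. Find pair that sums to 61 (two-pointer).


Two pointers: lo=0, hi=9
No pair sums to 61


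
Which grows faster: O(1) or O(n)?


constant grows slower than linear
O(1) is asymptotically smaller; O(n) grows faster


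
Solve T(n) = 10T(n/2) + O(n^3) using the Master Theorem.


a=10, b=2, c=3. log_2(10)=3.322 > c=3. Case 1: O(n^log_b(a)) = O(n^3.322)
Complexity: O(n^3.322)


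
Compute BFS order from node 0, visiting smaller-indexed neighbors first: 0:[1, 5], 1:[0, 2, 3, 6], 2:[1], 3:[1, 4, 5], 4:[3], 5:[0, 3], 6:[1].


BFS queue: start with [0]
Visit order: [0, 1, 5, 2, 3, 6, 4]


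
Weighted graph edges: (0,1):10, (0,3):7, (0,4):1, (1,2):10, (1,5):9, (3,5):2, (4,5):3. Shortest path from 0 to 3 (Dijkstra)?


Dijkstra from 0:
Distances: {0: 0, 1: 10, 2: 20, 3: 6, 4: 1, 5: 4}
Shortest distance to 3 = 6, path = [0, 4, 5, 3]


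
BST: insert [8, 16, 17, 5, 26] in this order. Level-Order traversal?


Root = 8; build tree by BST insertion.
Level-Order traversal: [8, 5, 16, 17, 26]


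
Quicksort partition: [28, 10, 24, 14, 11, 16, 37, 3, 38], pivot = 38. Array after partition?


Elements <= 38 go left of pivot.
Result: [28, 10, 24, 14, 11, 16, 37, 3, 38], pivot at index 8


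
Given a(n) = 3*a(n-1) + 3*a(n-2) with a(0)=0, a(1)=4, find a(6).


Build bottom-up:
...a(4)=180, a(5)=684, a(6)=3*684+3*180=2592


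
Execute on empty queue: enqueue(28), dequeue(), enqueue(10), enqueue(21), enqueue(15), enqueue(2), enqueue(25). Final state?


enqueue(28) -> [28]
dequeue() returns 28 -> []
enqueue(10) -> [10]
enqueue(21) -> [10, 21]
enqueue(15) -> [10, 21, 15]
enqueue(2) -> [10, 21, 15, 2]
enqueue(25) -> [10, 21, 15, 2, 25]
Final queue (front to back): [10, 21, 15, 2, 25]


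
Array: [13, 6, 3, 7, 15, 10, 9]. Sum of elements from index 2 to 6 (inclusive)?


Prefix sums: [0, 13, 19, 22, 29, 44, 54, 63]
Sum[2..6] = prefix[7] - prefix[2] = 63 - 19 = 44


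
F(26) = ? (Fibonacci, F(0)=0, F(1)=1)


F(n)=F(n-1)+F(n-2)
...F(24)=46368, F(25)=75025, F(26)=121393


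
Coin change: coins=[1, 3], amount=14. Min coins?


dp[0]=0; dp[i]=1+min(dp[i-c] for c in coins)
...dp[9]=3, dp[10]=4, dp[11]=5, dp[12]=4, dp[13]=5, dp[14]=6
Minimum coins for 14 = 6


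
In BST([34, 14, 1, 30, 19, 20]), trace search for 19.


BST root = 34
Search for 19: compare at each node
Path: [34, 14, 30, 19]


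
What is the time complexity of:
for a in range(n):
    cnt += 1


Per nesting level: O(n) = O(n)
Complexity: O(n)


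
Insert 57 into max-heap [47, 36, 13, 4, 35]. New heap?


Append 57: [47, 36, 13, 4, 35, 57]
Bubble up: swap idx 5(57) with idx 2(13); swap idx 2(57) with idx 0(47)
Result: [57, 36, 47, 4, 35, 13]


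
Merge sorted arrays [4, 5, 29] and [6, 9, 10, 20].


Compare heads, take smaller each step.
Merged: [4, 5, 6, 9, 10, 20, 29]


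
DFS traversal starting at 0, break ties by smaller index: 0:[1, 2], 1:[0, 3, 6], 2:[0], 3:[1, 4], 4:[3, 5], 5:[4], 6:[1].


DFS stack-based: start with [0]
Visit order: [0, 1, 3, 4, 5, 6, 2]


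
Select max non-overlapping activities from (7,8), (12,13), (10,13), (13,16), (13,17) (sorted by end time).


Greedy: pick earliest-ending, then skip overlaps.
Selected (3 activities): [(7, 8), (12, 13), (13, 16)]


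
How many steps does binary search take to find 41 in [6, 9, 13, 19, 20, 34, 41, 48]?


Search for 41:
[0,7] mid=3 arr[3]=19
[4,7] mid=5 arr[5]=34
[6,7] mid=6 arr[6]=41
Total: 3 comparisons


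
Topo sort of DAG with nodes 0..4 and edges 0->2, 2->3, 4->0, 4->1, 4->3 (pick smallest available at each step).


Kahn's algorithm, process smallest node first
Order: [4, 0, 1, 2, 3]


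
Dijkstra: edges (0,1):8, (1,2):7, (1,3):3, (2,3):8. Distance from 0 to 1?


Dijkstra from 0:
Distances: {0: 0, 1: 8, 2: 15, 3: 11}
Shortest distance to 1 = 8, path = [0, 1]


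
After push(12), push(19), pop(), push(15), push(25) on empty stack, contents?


push(12) -> [12]
push(19) -> [12, 19]
pop() returns 19 -> [12]
push(15) -> [12, 15]
push(25) -> [12, 15, 25]
Final stack (bottom to top): [12, 15, 25]


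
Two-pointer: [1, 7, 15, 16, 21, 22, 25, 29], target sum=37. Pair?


Two pointers: lo=0, hi=7
Found pair: (15, 22) summing to 37


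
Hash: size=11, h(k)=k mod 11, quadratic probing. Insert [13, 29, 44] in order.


Insertions: 13->slot 2; 29->slot 7; 44->slot 0
Table: [44, None, 13, None, None, None, None, 29, None, None, None]


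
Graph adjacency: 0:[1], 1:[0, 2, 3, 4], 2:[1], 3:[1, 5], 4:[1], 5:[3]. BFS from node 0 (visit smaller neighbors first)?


BFS queue: start with [0]
Visit order: [0, 1, 2, 3, 4, 5]


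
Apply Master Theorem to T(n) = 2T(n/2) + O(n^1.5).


a=2, b=2, c=1.5. log_2(2)=1 < c=1.5. Case 3: O(n^c) = O(n^1.500)
Complexity: O(n^1.500)


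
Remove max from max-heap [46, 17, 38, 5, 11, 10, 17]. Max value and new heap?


Max = 46
Replace root with last, heapify down
Resulting heap: [38, 17, 17, 5, 11, 10]


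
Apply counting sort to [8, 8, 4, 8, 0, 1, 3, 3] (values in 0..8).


Count array: [1, 1, 0, 2, 1, 0, 0, 0, 3]
Reconstruct: [0, 1, 3, 3, 4, 8, 8, 8]


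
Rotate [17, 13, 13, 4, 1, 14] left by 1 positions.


Left rotate by 1: [13, 13, 4, 1, 14, 17]


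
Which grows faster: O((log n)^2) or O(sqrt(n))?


polylogarithmic grows slower than sublinear
O((log n)^2) is asymptotically smaller; O(sqrt(n)) grows faster


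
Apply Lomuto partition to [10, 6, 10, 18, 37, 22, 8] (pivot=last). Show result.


Elements <= 8 go left of pivot.
Result: [6, 8, 10, 18, 37, 22, 10], pivot at index 1


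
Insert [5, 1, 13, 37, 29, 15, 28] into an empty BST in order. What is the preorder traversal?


Root = 5; build tree by BST insertion.
Preorder traversal: [5, 1, 13, 37, 29, 15, 28]


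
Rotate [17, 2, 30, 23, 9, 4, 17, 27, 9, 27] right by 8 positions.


Right rotate by 8: [30, 23, 9, 4, 17, 27, 9, 27, 17, 2]


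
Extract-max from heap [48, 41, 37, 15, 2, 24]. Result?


Max = 48
Replace root with last, heapify down
Resulting heap: [41, 24, 37, 15, 2]


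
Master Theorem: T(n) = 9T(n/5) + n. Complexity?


a=9, b=5, c=1. log_5(9)=1.365 > c=1. Case 1: O(n^log_b(a)) = O(n^1.365)
Complexity: O(n^1.365)


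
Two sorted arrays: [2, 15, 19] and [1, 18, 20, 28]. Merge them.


Compare heads, take smaller each step.
Merged: [1, 2, 15, 18, 19, 20, 28]


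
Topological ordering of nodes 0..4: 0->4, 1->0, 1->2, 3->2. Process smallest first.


Kahn's algorithm, process smallest node first
Order: [1, 0, 3, 2, 4]


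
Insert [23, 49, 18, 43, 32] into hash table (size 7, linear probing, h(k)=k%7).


Insertions: 23->slot 2; 49->slot 0; 18->slot 4; 43->slot 1; 32->slot 5
Table: [49, 43, 23, None, 18, 32, None]


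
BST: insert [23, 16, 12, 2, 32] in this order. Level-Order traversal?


Root = 23; build tree by BST insertion.
Level-Order traversal: [23, 16, 32, 12, 2]


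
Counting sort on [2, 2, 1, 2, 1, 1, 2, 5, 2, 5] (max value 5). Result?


Count array: [0, 3, 5, 0, 0, 2]
Reconstruct: [1, 1, 1, 2, 2, 2, 2, 2, 5, 5]


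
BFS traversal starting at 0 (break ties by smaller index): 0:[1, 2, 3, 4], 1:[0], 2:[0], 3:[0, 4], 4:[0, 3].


BFS queue: start with [0]
Visit order: [0, 1, 2, 3, 4]


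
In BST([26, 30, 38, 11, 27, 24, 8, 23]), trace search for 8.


BST root = 26
Search for 8: compare at each node
Path: [26, 11, 8]


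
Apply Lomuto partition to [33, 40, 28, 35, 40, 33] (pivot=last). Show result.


Elements <= 33 go left of pivot.
Result: [33, 28, 33, 35, 40, 40], pivot at index 2


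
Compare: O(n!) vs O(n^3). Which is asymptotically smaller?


cubic grows slower than factorial
O(n^3) is asymptotically smaller; O(n!) grows faster


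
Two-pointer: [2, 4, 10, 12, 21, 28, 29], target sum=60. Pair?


Two pointers: lo=0, hi=6
No pair sums to 60


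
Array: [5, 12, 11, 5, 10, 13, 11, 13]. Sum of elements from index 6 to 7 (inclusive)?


Prefix sums: [0, 5, 17, 28, 33, 43, 56, 67, 80]
Sum[6..7] = prefix[8] - prefix[6] = 80 - 56 = 24


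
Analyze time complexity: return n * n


Analysis: constant-time operation, no loop
Complexity: O(1)


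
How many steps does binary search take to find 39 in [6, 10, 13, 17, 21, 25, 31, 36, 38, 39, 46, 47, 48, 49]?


Search for 39:
[0,13] mid=6 arr[6]=31
[7,13] mid=10 arr[10]=46
[7,9] mid=8 arr[8]=38
[9,9] mid=9 arr[9]=39
Total: 4 comparisons


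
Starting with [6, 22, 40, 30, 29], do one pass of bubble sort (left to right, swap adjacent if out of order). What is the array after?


After one pass: [6, 22, 30, 29, 40]


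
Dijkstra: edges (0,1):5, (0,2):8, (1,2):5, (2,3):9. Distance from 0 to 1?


Dijkstra from 0:
Distances: {0: 0, 1: 5, 2: 8, 3: 17}
Shortest distance to 1 = 5, path = [0, 1]


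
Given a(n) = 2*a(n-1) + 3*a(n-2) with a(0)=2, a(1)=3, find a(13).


Build bottom-up:
...a(11)=221433, a(12)=664302, a(13)=2*664302+3*221433=1992903


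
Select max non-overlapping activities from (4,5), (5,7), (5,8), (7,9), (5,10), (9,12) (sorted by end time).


Greedy: pick earliest-ending, then skip overlaps.
Selected (4 activities): [(4, 5), (5, 7), (7, 9), (9, 12)]


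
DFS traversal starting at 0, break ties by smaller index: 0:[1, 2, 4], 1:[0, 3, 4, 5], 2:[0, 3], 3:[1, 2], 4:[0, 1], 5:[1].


DFS stack-based: start with [0]
Visit order: [0, 1, 3, 2, 4, 5]


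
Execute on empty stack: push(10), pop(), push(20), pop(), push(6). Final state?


push(10) -> [10]
pop() returns 10 -> []
push(20) -> [20]
pop() returns 20 -> []
push(6) -> [6]
Final stack (bottom to top): [6]


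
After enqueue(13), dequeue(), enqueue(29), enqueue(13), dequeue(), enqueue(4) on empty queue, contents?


enqueue(13) -> [13]
dequeue() returns 13 -> []
enqueue(29) -> [29]
enqueue(13) -> [29, 13]
dequeue() returns 29 -> [13]
enqueue(4) -> [13, 4]
Final queue (front to back): [13, 4]


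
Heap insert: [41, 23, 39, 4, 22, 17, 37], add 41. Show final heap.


Append 41: [41, 23, 39, 4, 22, 17, 37, 41]
Bubble up: swap idx 7(41) with idx 3(4); swap idx 3(41) with idx 1(23)
Result: [41, 41, 39, 23, 22, 17, 37, 4]


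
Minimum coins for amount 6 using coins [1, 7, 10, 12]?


dp[0]=0; dp[i]=1+min(dp[i-c] for c in coins)
...dp[1]=1, dp[2]=2, dp[3]=3, dp[4]=4, dp[5]=5, dp[6]=6
Minimum coins for 6 = 6


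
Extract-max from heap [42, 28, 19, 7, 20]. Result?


Max = 42
Replace root with last, heapify down
Resulting heap: [28, 20, 19, 7]


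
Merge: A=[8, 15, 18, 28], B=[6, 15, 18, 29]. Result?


Compare heads, take smaller each step.
Merged: [6, 8, 15, 15, 18, 18, 28, 29]


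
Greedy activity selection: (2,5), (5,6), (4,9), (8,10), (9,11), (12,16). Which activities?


Greedy: pick earliest-ending, then skip overlaps.
Selected (4 activities): [(2, 5), (5, 6), (8, 10), (12, 16)]


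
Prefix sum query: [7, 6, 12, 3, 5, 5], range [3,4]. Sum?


Prefix sums: [0, 7, 13, 25, 28, 33, 38]
Sum[3..4] = prefix[5] - prefix[3] = 33 - 25 = 8


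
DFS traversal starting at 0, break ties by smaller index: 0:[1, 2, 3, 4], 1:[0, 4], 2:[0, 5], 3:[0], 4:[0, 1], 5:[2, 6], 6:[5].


DFS stack-based: start with [0]
Visit order: [0, 1, 4, 2, 5, 6, 3]


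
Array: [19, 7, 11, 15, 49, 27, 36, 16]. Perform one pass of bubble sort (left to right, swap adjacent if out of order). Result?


After one pass: [7, 11, 15, 19, 27, 36, 16, 49]


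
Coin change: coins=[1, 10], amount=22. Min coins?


dp[0]=0; dp[i]=1+min(dp[i-c] for c in coins)
...dp[17]=8, dp[18]=9, dp[19]=10, dp[20]=2, dp[21]=3, dp[22]=4
Minimum coins for 22 = 4


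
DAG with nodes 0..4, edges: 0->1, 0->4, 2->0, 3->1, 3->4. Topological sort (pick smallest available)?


Kahn's algorithm, process smallest node first
Order: [2, 0, 3, 1, 4]


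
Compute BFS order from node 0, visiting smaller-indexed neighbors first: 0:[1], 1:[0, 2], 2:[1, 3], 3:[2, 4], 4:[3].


BFS queue: start with [0]
Visit order: [0, 1, 2, 3, 4]


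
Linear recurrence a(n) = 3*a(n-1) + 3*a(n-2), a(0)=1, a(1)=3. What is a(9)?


Build bottom-up:
...a(7)=9315, a(8)=35316, a(9)=3*35316+3*9315=133893


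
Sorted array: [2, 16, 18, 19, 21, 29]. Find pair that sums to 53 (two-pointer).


Two pointers: lo=0, hi=5
No pair sums to 53


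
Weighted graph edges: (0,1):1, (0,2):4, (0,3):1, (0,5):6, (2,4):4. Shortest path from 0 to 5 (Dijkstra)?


Dijkstra from 0:
Distances: {0: 0, 1: 1, 2: 4, 3: 1, 4: 8, 5: 6}
Shortest distance to 5 = 6, path = [0, 5]


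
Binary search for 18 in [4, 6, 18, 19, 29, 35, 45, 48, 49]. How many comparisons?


Search for 18:
[0,8] mid=4 arr[4]=29
[0,3] mid=1 arr[1]=6
[2,3] mid=2 arr[2]=18
Total: 3 comparisons


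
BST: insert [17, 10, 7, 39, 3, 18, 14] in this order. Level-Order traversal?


Root = 17; build tree by BST insertion.
Level-Order traversal: [17, 10, 39, 7, 14, 18, 3]


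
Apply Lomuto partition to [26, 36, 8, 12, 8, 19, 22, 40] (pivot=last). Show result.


Elements <= 40 go left of pivot.
Result: [26, 36, 8, 12, 8, 19, 22, 40], pivot at index 7


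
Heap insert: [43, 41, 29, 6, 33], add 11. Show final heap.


Append 11: [43, 41, 29, 6, 33, 11]
Bubble up: no swaps needed
Result: [43, 41, 29, 6, 33, 11]


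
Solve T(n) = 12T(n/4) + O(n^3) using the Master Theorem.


a=12, b=4, c=3. log_4(12)=1.792 < c=3. Case 3: O(n^c) = O(n^3)
Complexity: O(n^3)


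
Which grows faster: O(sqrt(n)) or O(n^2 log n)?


sublinear grows slower than n^2 log n
O(sqrt(n)) is asymptotically smaller; O(n^2 log n) grows faster


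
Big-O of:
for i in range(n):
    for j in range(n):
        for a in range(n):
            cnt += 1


Per nesting level: O(n) * O(n) * O(n) = O(n^3)
Complexity: O(n^3)


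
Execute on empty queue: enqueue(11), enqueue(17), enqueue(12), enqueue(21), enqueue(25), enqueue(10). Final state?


enqueue(11) -> [11]
enqueue(17) -> [11, 17]
enqueue(12) -> [11, 17, 12]
enqueue(21) -> [11, 17, 12, 21]
enqueue(25) -> [11, 17, 12, 21, 25]
enqueue(10) -> [11, 17, 12, 21, 25, 10]
Final queue (front to back): [11, 17, 12, 21, 25, 10]


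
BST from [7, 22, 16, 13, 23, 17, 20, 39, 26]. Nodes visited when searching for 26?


BST root = 7
Search for 26: compare at each node
Path: [7, 22, 23, 39, 26]


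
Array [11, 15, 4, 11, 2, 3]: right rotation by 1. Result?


Right rotate by 1: [3, 11, 15, 4, 11, 2]


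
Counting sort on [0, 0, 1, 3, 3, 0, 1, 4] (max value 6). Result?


Count array: [3, 2, 0, 2, 1, 0, 0]
Reconstruct: [0, 0, 0, 1, 1, 3, 3, 4]


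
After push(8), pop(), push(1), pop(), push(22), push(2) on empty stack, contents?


push(8) -> [8]
pop() returns 8 -> []
push(1) -> [1]
pop() returns 1 -> []
push(22) -> [22]
push(2) -> [22, 2]
Final stack (bottom to top): [22, 2]


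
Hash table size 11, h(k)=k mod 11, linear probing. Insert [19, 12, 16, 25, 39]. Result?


Insertions: 19->slot 8; 12->slot 1; 16->slot 5; 25->slot 3; 39->slot 6
Table: [None, 12, None, 25, None, 16, 39, None, 19, None, None]


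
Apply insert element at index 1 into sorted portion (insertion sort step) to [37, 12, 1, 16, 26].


After one pass: [12, 37, 1, 16, 26]


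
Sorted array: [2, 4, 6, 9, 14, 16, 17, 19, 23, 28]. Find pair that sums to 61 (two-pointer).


Two pointers: lo=0, hi=9
No pair sums to 61


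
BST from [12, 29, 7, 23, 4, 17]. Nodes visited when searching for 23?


BST root = 12
Search for 23: compare at each node
Path: [12, 29, 23]


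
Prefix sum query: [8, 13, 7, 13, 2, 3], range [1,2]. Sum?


Prefix sums: [0, 8, 21, 28, 41, 43, 46]
Sum[1..2] = prefix[3] - prefix[1] = 28 - 8 = 20


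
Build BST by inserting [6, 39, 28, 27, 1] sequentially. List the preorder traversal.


Root = 6; build tree by BST insertion.
Preorder traversal: [6, 1, 39, 28, 27]


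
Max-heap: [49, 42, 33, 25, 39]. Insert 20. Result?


Append 20: [49, 42, 33, 25, 39, 20]
Bubble up: no swaps needed
Result: [49, 42, 33, 25, 39, 20]


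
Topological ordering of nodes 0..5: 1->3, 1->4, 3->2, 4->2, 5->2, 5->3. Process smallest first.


Kahn's algorithm, process smallest node first
Order: [0, 1, 4, 5, 3, 2]


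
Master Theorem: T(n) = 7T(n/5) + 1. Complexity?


a=7, b=5, c=0. log_5(7)=1.209 > c=0. Case 1: O(n^log_b(a)) = O(n^1.209)
Complexity: O(n^1.209)


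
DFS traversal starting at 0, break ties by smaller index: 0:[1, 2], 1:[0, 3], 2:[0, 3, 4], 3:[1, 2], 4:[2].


DFS stack-based: start with [0]
Visit order: [0, 1, 3, 2, 4]


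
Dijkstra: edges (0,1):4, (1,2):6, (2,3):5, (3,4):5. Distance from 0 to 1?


Dijkstra from 0:
Distances: {0: 0, 1: 4, 2: 10, 3: 15, 4: 20}
Shortest distance to 1 = 4, path = [0, 1]


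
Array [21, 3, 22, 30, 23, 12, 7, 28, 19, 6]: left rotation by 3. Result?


Left rotate by 3: [30, 23, 12, 7, 28, 19, 6, 21, 3, 22]


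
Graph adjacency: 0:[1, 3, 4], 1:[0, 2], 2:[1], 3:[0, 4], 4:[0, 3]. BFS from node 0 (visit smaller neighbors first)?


BFS queue: start with [0]
Visit order: [0, 1, 3, 4, 2]


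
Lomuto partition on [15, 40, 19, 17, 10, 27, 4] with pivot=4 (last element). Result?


Elements <= 4 go left of pivot.
Result: [4, 40, 19, 17, 10, 27, 15], pivot at index 0


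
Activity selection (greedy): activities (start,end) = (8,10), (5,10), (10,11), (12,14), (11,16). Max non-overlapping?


Greedy: pick earliest-ending, then skip overlaps.
Selected (3 activities): [(8, 10), (10, 11), (12, 14)]


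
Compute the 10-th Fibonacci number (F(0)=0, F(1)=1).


F(n)=F(n-1)+F(n-2)
...F(8)=21, F(9)=34, F(10)=55


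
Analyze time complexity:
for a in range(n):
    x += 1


Per nesting level: O(n) = O(n)
Complexity: O(n)


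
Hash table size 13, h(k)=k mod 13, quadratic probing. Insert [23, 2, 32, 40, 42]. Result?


Insertions: 23->slot 10; 2->slot 2; 32->slot 6; 40->slot 1; 42->slot 3
Table: [None, 40, 2, 42, None, None, 32, None, None, None, 23, None, None]


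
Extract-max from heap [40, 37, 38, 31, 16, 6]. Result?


Max = 40
Replace root with last, heapify down
Resulting heap: [38, 37, 6, 31, 16]


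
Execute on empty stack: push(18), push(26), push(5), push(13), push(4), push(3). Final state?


push(18) -> [18]
push(26) -> [18, 26]
push(5) -> [18, 26, 5]
push(13) -> [18, 26, 5, 13]
push(4) -> [18, 26, 5, 13, 4]
push(3) -> [18, 26, 5, 13, 4, 3]
Final stack (bottom to top): [18, 26, 5, 13, 4, 3]


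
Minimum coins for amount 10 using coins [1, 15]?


dp[0]=0; dp[i]=1+min(dp[i-c] for c in coins)
...dp[5]=5, dp[6]=6, dp[7]=7, dp[8]=8, dp[9]=9, dp[10]=10
Minimum coins for 10 = 10


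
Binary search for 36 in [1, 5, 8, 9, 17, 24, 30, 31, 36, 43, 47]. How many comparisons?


Search for 36:
[0,10] mid=5 arr[5]=24
[6,10] mid=8 arr[8]=36
Total: 2 comparisons


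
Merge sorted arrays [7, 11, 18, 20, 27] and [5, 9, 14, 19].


Compare heads, take smaller each step.
Merged: [5, 7, 9, 11, 14, 18, 19, 20, 27]


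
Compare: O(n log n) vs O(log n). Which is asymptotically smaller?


logarithmic grows slower than linearithmic
O(log n) is asymptotically smaller; O(n log n) grows faster


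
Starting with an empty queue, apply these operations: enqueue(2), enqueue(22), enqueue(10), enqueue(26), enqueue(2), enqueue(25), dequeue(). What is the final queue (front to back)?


enqueue(2) -> [2]
enqueue(22) -> [2, 22]
enqueue(10) -> [2, 22, 10]
enqueue(26) -> [2, 22, 10, 26]
enqueue(2) -> [2, 22, 10, 26, 2]
enqueue(25) -> [2, 22, 10, 26, 2, 25]
dequeue() returns 2 -> [22, 10, 26, 2, 25]
Final queue (front to back): [22, 10, 26, 2, 25]


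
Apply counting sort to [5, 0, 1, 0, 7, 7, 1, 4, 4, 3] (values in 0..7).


Count array: [2, 2, 0, 1, 2, 1, 0, 2]
Reconstruct: [0, 0, 1, 1, 3, 4, 4, 5, 7, 7]


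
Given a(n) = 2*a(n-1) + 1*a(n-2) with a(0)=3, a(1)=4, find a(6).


Build bottom-up:
...a(4)=63, a(5)=152, a(6)=2*152+1*63=367


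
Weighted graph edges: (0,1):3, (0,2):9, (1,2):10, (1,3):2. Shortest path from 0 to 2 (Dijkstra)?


Dijkstra from 0:
Distances: {0: 0, 1: 3, 2: 9, 3: 5}
Shortest distance to 2 = 9, path = [0, 2]


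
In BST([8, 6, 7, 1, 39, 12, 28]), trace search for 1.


BST root = 8
Search for 1: compare at each node
Path: [8, 6, 1]


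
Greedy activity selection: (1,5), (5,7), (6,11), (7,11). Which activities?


Greedy: pick earliest-ending, then skip overlaps.
Selected (3 activities): [(1, 5), (5, 7), (7, 11)]


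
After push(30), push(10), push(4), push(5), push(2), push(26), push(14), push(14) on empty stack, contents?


push(30) -> [30]
push(10) -> [30, 10]
push(4) -> [30, 10, 4]
push(5) -> [30, 10, 4, 5]
push(2) -> [30, 10, 4, 5, 2]
push(26) -> [30, 10, 4, 5, 2, 26]
push(14) -> [30, 10, 4, 5, 2, 26, 14]
push(14) -> [30, 10, 4, 5, 2, 26, 14, 14]
Final stack (bottom to top): [30, 10, 4, 5, 2, 26, 14, 14]


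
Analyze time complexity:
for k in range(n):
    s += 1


Per nesting level: O(n) = O(n)
Complexity: O(n)


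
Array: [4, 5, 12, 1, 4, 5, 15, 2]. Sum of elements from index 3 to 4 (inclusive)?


Prefix sums: [0, 4, 9, 21, 22, 26, 31, 46, 48]
Sum[3..4] = prefix[5] - prefix[3] = 26 - 21 = 5


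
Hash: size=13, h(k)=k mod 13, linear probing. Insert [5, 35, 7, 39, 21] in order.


Insertions: 5->slot 5; 35->slot 9; 7->slot 7; 39->slot 0; 21->slot 8
Table: [39, None, None, None, None, 5, None, 7, 21, 35, None, None, None]


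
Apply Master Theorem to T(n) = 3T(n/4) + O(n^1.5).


a=3, b=4, c=1.5. log_4(3)=0.792 < c=1.5. Case 3: O(n^c) = O(n^1.500)
Complexity: O(n^1.500)


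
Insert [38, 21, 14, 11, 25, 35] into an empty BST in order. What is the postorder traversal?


Root = 38; build tree by BST insertion.
Postorder traversal: [11, 14, 35, 25, 21, 38]


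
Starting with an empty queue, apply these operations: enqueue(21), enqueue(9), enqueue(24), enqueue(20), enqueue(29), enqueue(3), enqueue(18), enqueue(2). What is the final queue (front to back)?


enqueue(21) -> [21]
enqueue(9) -> [21, 9]
enqueue(24) -> [21, 9, 24]
enqueue(20) -> [21, 9, 24, 20]
enqueue(29) -> [21, 9, 24, 20, 29]
enqueue(3) -> [21, 9, 24, 20, 29, 3]
enqueue(18) -> [21, 9, 24, 20, 29, 3, 18]
enqueue(2) -> [21, 9, 24, 20, 29, 3, 18, 2]
Final queue (front to back): [21, 9, 24, 20, 29, 3, 18, 2]


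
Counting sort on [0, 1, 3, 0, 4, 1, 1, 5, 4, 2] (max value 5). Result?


Count array: [2, 3, 1, 1, 2, 1]
Reconstruct: [0, 0, 1, 1, 1, 2, 3, 4, 4, 5]


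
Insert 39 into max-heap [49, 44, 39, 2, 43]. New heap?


Append 39: [49, 44, 39, 2, 43, 39]
Bubble up: no swaps needed
Result: [49, 44, 39, 2, 43, 39]


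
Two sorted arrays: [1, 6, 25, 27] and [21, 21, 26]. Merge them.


Compare heads, take smaller each step.
Merged: [1, 6, 21, 21, 25, 26, 27]


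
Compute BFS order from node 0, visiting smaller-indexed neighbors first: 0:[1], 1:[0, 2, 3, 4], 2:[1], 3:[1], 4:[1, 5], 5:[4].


BFS queue: start with [0]
Visit order: [0, 1, 2, 3, 4, 5]


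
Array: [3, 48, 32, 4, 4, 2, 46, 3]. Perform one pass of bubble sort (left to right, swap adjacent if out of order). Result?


After one pass: [3, 32, 4, 4, 2, 46, 3, 48]


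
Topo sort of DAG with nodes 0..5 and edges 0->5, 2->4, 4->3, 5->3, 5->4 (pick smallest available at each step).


Kahn's algorithm, process smallest node first
Order: [0, 1, 2, 5, 4, 3]


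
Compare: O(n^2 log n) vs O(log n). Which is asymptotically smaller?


logarithmic grows slower than n^2 log n
O(log n) is asymptotically smaller; O(n^2 log n) grows faster


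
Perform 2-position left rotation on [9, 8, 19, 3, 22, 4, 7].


Left rotate by 2: [19, 3, 22, 4, 7, 9, 8]


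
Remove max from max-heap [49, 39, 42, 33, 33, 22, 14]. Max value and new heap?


Max = 49
Replace root with last, heapify down
Resulting heap: [42, 39, 22, 33, 33, 14]


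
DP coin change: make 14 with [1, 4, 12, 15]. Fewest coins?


dp[0]=0; dp[i]=1+min(dp[i-c] for c in coins)
...dp[9]=3, dp[10]=4, dp[11]=5, dp[12]=1, dp[13]=2, dp[14]=3
Minimum coins for 14 = 3


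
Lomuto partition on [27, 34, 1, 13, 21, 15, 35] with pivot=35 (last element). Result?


Elements <= 35 go left of pivot.
Result: [27, 34, 1, 13, 21, 15, 35], pivot at index 6


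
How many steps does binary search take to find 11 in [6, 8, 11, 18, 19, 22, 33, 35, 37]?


Search for 11:
[0,8] mid=4 arr[4]=19
[0,3] mid=1 arr[1]=8
[2,3] mid=2 arr[2]=11
Total: 3 comparisons


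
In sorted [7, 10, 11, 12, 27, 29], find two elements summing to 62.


Two pointers: lo=0, hi=5
No pair sums to 62


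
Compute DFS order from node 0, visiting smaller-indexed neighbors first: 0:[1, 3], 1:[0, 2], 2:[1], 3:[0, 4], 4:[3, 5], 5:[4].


DFS stack-based: start with [0]
Visit order: [0, 1, 2, 3, 4, 5]


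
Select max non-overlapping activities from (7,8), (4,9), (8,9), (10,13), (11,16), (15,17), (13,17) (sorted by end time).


Greedy: pick earliest-ending, then skip overlaps.
Selected (4 activities): [(7, 8), (8, 9), (10, 13), (15, 17)]


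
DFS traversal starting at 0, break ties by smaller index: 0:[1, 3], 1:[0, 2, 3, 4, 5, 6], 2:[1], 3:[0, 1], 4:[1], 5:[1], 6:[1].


DFS stack-based: start with [0]
Visit order: [0, 1, 2, 3, 4, 5, 6]


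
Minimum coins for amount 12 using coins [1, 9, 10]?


dp[0]=0; dp[i]=1+min(dp[i-c] for c in coins)
...dp[7]=7, dp[8]=8, dp[9]=1, dp[10]=1, dp[11]=2, dp[12]=3
Minimum coins for 12 = 3


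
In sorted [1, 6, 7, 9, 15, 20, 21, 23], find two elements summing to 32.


Two pointers: lo=0, hi=7
Found pair: (9, 23) summing to 32


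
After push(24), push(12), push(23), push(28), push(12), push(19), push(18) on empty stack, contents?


push(24) -> [24]
push(12) -> [24, 12]
push(23) -> [24, 12, 23]
push(28) -> [24, 12, 23, 28]
push(12) -> [24, 12, 23, 28, 12]
push(19) -> [24, 12, 23, 28, 12, 19]
push(18) -> [24, 12, 23, 28, 12, 19, 18]
Final stack (bottom to top): [24, 12, 23, 28, 12, 19, 18]


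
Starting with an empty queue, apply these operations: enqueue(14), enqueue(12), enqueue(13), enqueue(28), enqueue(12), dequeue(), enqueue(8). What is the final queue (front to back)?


enqueue(14) -> [14]
enqueue(12) -> [14, 12]
enqueue(13) -> [14, 12, 13]
enqueue(28) -> [14, 12, 13, 28]
enqueue(12) -> [14, 12, 13, 28, 12]
dequeue() returns 14 -> [12, 13, 28, 12]
enqueue(8) -> [12, 13, 28, 12, 8]
Final queue (front to back): [12, 13, 28, 12, 8]


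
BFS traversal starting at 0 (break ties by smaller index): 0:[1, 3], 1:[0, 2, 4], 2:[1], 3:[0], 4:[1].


BFS queue: start with [0]
Visit order: [0, 1, 3, 2, 4]


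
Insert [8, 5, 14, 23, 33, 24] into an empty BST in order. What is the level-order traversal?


Root = 8; build tree by BST insertion.
Level-Order traversal: [8, 5, 14, 23, 33, 24]


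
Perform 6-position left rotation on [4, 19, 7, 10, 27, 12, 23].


Left rotate by 6: [23, 4, 19, 7, 10, 27, 12]


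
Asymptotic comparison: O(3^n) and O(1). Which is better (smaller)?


constant grows slower than exponential (base 3)
O(1) is asymptotically smaller; O(3^n) grows faster


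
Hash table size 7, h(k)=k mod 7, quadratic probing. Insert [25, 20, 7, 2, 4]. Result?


Insertions: 25->slot 4; 20->slot 6; 7->slot 0; 2->slot 2; 4->slot 5
Table: [7, None, 2, None, 25, 4, 20]


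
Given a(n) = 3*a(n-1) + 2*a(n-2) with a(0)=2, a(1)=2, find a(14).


Build bottom-up:
...a(12)=3155258, a(13)=11237618, a(14)=3*11237618+2*3155258=40023370


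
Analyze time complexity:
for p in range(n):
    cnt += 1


Per nesting level: O(n) = O(n)
Complexity: O(n)
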